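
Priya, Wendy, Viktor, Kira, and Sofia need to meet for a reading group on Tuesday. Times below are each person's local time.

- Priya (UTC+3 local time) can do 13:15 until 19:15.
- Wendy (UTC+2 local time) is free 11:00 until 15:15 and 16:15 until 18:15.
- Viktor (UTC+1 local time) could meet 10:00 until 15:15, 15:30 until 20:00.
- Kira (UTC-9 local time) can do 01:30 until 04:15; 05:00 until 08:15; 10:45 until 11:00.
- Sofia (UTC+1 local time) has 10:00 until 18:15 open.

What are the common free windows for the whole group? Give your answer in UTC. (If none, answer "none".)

Priya in UTC: 10:15-16:15 (subtract 3h to convert from UTC+3).
Wendy in UTC: 09:00-13:15, 14:15-16:15 (subtract 2h to convert from UTC+2).
Viktor in UTC: 09:00-14:15, 14:30-19:00 (subtract 1h to convert from UTC+1).
Kira in UTC: 10:30-13:15, 14:00-17:15, 19:45-20:00 (add 9h to convert from UTC-9).
Sofia in UTC: 09:00-17:15 (subtract 1h to convert from UTC+1).
Priya ∩ Wendy: 10:15-13:15, 14:15-16:15.
Priya ∩ Wendy ∩ Viktor: 10:15-13:15, 14:30-16:15.
Priya ∩ Wendy ∩ Viktor ∩ Kira: 10:30-13:15, 14:30-16:15.
Priya ∩ Wendy ∩ Viktor ∩ Kira ∩ Sofia: 10:30-13:15, 14:30-16:15.

10:30-13:15, 14:30-16:15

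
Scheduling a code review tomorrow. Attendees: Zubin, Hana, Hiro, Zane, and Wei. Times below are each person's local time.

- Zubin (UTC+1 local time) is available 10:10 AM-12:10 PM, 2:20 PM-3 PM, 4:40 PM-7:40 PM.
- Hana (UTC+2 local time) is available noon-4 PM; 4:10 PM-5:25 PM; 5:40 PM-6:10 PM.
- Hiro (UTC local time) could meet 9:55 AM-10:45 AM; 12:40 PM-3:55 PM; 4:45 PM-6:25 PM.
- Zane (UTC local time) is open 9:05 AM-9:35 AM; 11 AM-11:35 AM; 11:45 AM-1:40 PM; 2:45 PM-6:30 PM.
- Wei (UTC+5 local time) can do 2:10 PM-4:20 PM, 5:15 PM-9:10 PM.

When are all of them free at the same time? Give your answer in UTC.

13:20-13:40, 15:40-15:55

Zubin in UTC: 09:10-11:10, 13:20-14:00, 15:40-18:40 (subtract 1h to convert from UTC+1).
Hana in UTC: 10:00-14:00, 14:10-15:25, 15:40-16:10 (subtract 2h to convert from UTC+2).
Hiro in UTC: 09:55-10:45, 12:40-15:55, 16:45-18:25.
Zane in UTC: 09:05-09:35, 11:00-11:35, 11:45-13:40, 14:45-18:30.
Wei in UTC: 09:10-11:20, 12:15-16:10 (subtract 5h to convert from UTC+5).
Zubin ∩ Hana: 10:00-11:10, 13:20-14:00, 15:40-16:10.
Zubin ∩ Hana ∩ Hiro: 10:00-10:45, 13:20-14:00, 15:40-15:55.
Zubin ∩ Hana ∩ Hiro ∩ Zane: 13:20-13:40, 15:40-15:55.
Zubin ∩ Hana ∩ Hiro ∩ Zane ∩ Wei: 13:20-13:40, 15:40-15:55.
So the common availability across everyone is 13:20-13:40, 15:40-15:55.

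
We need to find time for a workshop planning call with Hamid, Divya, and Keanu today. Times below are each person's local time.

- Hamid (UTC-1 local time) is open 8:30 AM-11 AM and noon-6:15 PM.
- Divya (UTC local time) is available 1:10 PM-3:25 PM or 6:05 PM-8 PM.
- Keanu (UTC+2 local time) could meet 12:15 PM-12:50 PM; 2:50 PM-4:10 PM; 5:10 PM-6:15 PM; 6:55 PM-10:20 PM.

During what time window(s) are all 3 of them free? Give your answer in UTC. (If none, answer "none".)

13:10-14:10, 15:10-15:25, 18:05-19:15

Hamid in UTC: 09:30-12:00, 13:00-19:15 (add 1h to convert from UTC-1).
Divya in UTC: 13:10-15:25, 18:05-20:00.
Keanu in UTC: 10:15-10:50, 12:50-14:10, 15:10-16:15, 16:55-20:20 (subtract 2h to convert from UTC+2).
Hamid ∩ Divya: 13:10-15:25, 18:05-19:15.
Hamid ∩ Divya ∩ Keanu: 13:10-14:10, 15:10-15:25, 18:05-19:15.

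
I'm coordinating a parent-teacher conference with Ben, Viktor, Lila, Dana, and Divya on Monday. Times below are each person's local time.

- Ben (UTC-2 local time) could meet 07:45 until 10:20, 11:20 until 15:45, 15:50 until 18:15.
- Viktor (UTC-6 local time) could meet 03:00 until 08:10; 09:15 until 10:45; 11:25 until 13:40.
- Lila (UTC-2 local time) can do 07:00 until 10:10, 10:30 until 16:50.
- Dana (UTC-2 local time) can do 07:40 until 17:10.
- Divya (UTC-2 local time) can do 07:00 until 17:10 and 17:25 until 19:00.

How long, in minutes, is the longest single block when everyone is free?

145

Ben in UTC: 09:45-12:20, 13:20-17:45, 17:50-20:15 (add 2h to convert from UTC-2).
Viktor in UTC: 09:00-14:10, 15:15-16:45, 17:25-19:40 (add 6h to convert from UTC-6).
Lila in UTC: 09:00-12:10, 12:30-18:50 (add 2h to convert from UTC-2).
Dana in UTC: 09:40-19:10 (add 2h to convert from UTC-2).
Divya in UTC: 09:00-19:10, 19:25-21:00 (add 2h to convert from UTC-2).
Ben ∩ Viktor: 09:45-12:20, 13:20-14:10, 15:15-16:45, 17:25-17:45, 17:50-19:40.
Ben ∩ Viktor ∩ Lila: 09:45-12:10, 13:20-14:10, 15:15-16:45, 17:25-17:45, 17:50-18:50.
Ben ∩ Viktor ∩ Lila ∩ Dana: 09:45-12:10, 13:20-14:10, 15:15-16:45, 17:25-17:45, 17:50-18:50.
Ben ∩ Viktor ∩ Lila ∩ Dana ∩ Divya: 09:45-12:10, 13:20-14:10, 15:15-16:45, 17:25-17:45, 17:50-18:50.
So the common availability across everyone is 09:45-12:10, 13:20-14:10, 15:15-16:45, 17:25-17:45, 17:50-18:50.
The longest is 09:45-12:10 at 145 minutes.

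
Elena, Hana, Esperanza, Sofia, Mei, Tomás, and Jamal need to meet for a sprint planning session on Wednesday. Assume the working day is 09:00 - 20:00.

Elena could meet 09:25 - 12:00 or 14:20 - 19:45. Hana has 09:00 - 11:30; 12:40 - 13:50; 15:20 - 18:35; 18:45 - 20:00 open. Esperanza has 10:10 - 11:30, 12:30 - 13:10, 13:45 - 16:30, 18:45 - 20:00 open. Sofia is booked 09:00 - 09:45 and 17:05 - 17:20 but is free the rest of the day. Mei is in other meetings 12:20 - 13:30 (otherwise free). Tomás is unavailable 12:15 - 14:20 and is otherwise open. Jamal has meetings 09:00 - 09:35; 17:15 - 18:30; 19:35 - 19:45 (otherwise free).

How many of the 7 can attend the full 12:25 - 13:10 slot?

2

Elena free: 09:25-12:00, 14:20-19:45.
Hana free: 09:00-11:30, 12:40-13:50, 15:20-18:35, 18:45-20:00.
Esperanza free: 10:10-11:30, 12:30-13:10, 13:45-16:30, 18:45-20:00.
Sofia free: 09:45-17:05, 17:20-20:00 (invert busy blocks within the working day).
Mei free: 09:00-12:20, 13:30-20:00 (invert busy blocks within the working day).
Tomás free: 09:00-12:15, 14:20-20:00 (invert busy blocks within the working day).
Jamal free: 09:35-17:15, 18:30-19:35, 19:45-20:00 (invert busy blocks within the working day).
Sofia and Jamal can make the full 12:25-13:10 slot — that's 2.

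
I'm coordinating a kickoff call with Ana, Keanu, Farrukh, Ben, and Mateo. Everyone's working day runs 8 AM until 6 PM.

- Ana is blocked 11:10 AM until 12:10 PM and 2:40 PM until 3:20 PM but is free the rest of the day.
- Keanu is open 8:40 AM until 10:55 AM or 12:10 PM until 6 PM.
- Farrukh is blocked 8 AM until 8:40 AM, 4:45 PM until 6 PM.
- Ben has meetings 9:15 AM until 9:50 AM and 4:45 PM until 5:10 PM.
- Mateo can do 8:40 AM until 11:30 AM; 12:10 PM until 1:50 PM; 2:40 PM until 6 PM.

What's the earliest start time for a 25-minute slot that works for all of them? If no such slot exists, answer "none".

Ana free: 08:00-11:10, 12:10-14:40, 15:20-18:00 (invert busy blocks within the working day).
Keanu free: 08:40-10:55, 12:10-18:00.
Farrukh free: 08:40-16:45 (invert busy blocks within the working day).
Ben free: 08:00-09:15, 09:50-16:45, 17:10-18:00 (invert busy blocks within the working day).
Mateo free: 08:40-11:30, 12:10-13:50, 14:40-18:00.
Ana ∩ Keanu: 08:40-10:55, 12:10-14:40, 15:20-18:00.
Ana ∩ Keanu ∩ Farrukh: 08:40-10:55, 12:10-14:40, 15:20-16:45.
Ana ∩ Keanu ∩ Farrukh ∩ Ben: 08:40-09:15, 09:50-10:55, 12:10-14:40, 15:20-16:45.
Ana ∩ Keanu ∩ Farrukh ∩ Ben ∩ Mateo: 08:40-09:15, 09:50-10:55, 12:10-13:50, 15:20-16:45.
So the common availability across everyone is 08:40-09:15, 09:50-10:55, 12:10-13:50, 15:20-16:45.
The first common window of at least 25 minutes is 08:40-09:15, so the earliest start is 08:40.

08:40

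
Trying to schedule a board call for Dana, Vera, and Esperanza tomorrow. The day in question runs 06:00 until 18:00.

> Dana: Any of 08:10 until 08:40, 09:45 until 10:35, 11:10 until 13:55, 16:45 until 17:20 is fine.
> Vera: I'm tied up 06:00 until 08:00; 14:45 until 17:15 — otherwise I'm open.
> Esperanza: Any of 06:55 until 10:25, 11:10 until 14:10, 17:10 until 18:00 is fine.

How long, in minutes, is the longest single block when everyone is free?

165

Dana free: 08:10-08:40, 09:45-10:35, 11:10-13:55, 16:45-17:20.
Vera free: 08:00-14:45, 17:15-18:00 (invert busy blocks within the working day).
Esperanza free: 06:55-10:25, 11:10-14:10, 17:10-18:00.
Dana ∩ Vera: 08:10-08:40, 09:45-10:35, 11:10-13:55, 17:15-17:20.
Dana ∩ Vera ∩ Esperanza: 08:10-08:40, 09:45-10:25, 11:10-13:55, 17:15-17:20.
The longest is 11:10-13:55 at 165 minutes.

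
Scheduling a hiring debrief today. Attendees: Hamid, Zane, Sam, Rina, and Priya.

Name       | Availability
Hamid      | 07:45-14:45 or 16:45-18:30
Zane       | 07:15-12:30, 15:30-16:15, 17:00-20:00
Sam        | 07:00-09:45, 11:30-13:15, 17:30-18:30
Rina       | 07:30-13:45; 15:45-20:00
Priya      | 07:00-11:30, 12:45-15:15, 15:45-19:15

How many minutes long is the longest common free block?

Hamid ∩ Zane: 07:45-12:30, 17:00-18:30.
Hamid ∩ Zane ∩ Sam: 07:45-09:45, 11:30-12:30, 17:30-18:30.
Hamid ∩ Zane ∩ Sam ∩ Rina: 07:45-09:45, 11:30-12:30, 17:30-18:30.
Hamid ∩ Zane ∩ Sam ∩ Rina ∩ Priya: 07:45-09:45, 17:30-18:30.
The longest is 07:45-09:45 at 120 minutes.

120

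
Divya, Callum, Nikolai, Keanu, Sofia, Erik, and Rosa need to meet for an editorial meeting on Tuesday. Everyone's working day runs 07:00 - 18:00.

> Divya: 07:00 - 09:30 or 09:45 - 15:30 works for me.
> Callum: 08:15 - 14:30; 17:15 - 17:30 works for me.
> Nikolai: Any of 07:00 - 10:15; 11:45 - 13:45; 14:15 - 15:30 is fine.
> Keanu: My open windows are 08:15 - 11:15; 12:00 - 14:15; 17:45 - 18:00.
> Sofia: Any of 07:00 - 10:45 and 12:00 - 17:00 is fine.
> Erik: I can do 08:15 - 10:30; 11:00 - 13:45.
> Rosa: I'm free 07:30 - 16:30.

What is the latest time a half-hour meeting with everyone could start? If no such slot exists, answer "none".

Divya ∩ Callum: 08:15-09:30, 09:45-14:30.
Divya ∩ Callum ∩ Nikolai: 08:15-09:30, 09:45-10:15, 11:45-13:45, 14:15-14:30.
Divya ∩ Callum ∩ Nikolai ∩ Keanu: 08:15-09:30, 09:45-10:15, 12:00-13:45.
Divya ∩ Callum ∩ Nikolai ∩ Keanu ∩ Sofia: 08:15-09:30, 09:45-10:15, 12:00-13:45.
Divya ∩ Callum ∩ Nikolai ∩ Keanu ∩ Sofia ∩ Erik: 08:15-09:30, 09:45-10:15, 12:00-13:45.
Divya ∩ Callum ∩ Nikolai ∩ Keanu ∩ Sofia ∩ Erik ∩ Rosa: 08:15-09:30, 09:45-10:15, 12:00-13:45.
So the common availability across everyone is 08:15-09:30, 09:45-10:15, 12:00-13:45.
The last common window of at least 30 minutes is 12:00-13:45; a 30-minute meeting can start as late as 13:15 and still end by 13:45.

13:15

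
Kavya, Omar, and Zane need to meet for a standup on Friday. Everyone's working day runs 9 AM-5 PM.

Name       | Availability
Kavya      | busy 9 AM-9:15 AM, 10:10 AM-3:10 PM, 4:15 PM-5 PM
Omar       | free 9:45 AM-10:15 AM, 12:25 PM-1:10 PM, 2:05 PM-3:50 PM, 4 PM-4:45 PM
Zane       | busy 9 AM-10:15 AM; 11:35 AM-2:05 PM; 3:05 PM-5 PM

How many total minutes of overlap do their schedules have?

Kavya free: 09:15-10:10, 15:10-16:15 (invert busy blocks within the working day).
Omar free: 09:45-10:15, 12:25-13:10, 14:05-15:50, 16:00-16:45.
Zane free: 10:15-11:35, 14:05-15:05 (invert busy blocks within the working day).
Kavya ∩ Omar: 09:45-10:10, 15:10-15:50, 16:00-16:15.
Kavya ∩ Omar ∩ Zane: ∅.
There is no time when everyone is free.
There is no common window, so the total is 0 minutes.

0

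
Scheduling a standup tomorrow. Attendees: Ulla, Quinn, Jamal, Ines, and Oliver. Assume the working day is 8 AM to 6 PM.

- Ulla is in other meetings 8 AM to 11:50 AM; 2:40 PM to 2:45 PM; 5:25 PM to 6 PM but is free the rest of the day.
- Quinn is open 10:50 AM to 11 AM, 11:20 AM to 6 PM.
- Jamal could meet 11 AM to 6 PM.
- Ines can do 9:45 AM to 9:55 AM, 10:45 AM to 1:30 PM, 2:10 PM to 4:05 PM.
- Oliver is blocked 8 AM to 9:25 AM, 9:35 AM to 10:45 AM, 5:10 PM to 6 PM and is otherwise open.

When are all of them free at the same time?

Ulla free: 11:50-14:40, 14:45-17:25 (invert busy blocks within the working day).
Quinn free: 10:50-11:00, 11:20-18:00.
Jamal free: 11:00-18:00.
Ines free: 09:45-09:55, 10:45-13:30, 14:10-16:05.
Oliver free: 09:25-09:35, 10:45-17:10 (invert busy blocks within the working day).
Ulla ∩ Quinn: 11:50-14:40, 14:45-17:25.
Ulla ∩ Quinn ∩ Jamal: 11:50-14:40, 14:45-17:25.
Ulla ∩ Quinn ∩ Jamal ∩ Ines: 11:50-13:30, 14:10-14:40, 14:45-16:05.
Ulla ∩ Quinn ∩ Jamal ∩ Ines ∩ Oliver: 11:50-13:30, 14:10-14:40, 14:45-16:05.

11:50-13:30, 14:10-14:40, 14:45-16:05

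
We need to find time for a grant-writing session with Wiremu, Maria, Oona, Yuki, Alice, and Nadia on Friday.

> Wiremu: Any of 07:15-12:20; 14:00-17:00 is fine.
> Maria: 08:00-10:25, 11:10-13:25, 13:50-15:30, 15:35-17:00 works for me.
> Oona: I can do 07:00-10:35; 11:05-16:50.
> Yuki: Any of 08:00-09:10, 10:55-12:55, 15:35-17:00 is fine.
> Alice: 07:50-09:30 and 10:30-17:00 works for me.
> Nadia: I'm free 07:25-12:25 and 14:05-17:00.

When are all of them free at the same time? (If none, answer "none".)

08:00-09:10, 11:10-12:20, 15:35-16:50

Wiremu ∩ Maria: 08:00-10:25, 11:10-12:20, 14:00-15:30, 15:35-17:00.
Wiremu ∩ Maria ∩ Oona: 08:00-10:25, 11:10-12:20, 14:00-15:30, 15:35-16:50.
Wiremu ∩ Maria ∩ Oona ∩ Yuki: 08:00-09:10, 11:10-12:20, 15:35-16:50.
Wiremu ∩ Maria ∩ Oona ∩ Yuki ∩ Alice: 08:00-09:10, 11:10-12:20, 15:35-16:50.
Wiremu ∩ Maria ∩ Oona ∩ Yuki ∩ Alice ∩ Nadia: 08:00-09:10, 11:10-12:20, 15:35-16:50.
Those are the intersection windows.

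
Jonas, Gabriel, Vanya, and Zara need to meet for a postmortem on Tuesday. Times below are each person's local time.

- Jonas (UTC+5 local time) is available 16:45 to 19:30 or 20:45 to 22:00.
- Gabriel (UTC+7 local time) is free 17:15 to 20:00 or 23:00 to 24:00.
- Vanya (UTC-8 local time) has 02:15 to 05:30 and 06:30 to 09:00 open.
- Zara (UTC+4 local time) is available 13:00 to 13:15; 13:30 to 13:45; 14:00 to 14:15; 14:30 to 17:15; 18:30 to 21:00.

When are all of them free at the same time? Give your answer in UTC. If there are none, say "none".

11:45-13:00, 16:00-17:00

Jonas in UTC: 11:45-14:30, 15:45-17:00 (subtract 5h to convert from UTC+5).
Gabriel in UTC: 10:15-13:00, 16:00-17:00 (subtract 7h to convert from UTC+7).
Vanya in UTC: 10:15-13:30, 14:30-17:00 (add 8h to convert from UTC-8).
Zara in UTC: 09:00-09:15, 09:30-09:45, 10:00-10:15, 10:30-13:15, 14:30-17:00 (subtract 4h to convert from UTC+4).
Jonas ∩ Gabriel: 11:45-13:00, 16:00-17:00.
Jonas ∩ Gabriel ∩ Vanya: 11:45-13:00, 16:00-17:00.
Jonas ∩ Gabriel ∩ Vanya ∩ Zara: 11:45-13:00, 16:00-17:00.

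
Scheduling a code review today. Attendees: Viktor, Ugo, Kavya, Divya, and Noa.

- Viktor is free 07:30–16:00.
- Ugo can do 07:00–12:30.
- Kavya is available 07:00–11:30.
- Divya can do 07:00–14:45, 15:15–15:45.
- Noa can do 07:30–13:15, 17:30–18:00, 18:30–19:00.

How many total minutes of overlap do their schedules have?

240

Viktor ∩ Ugo: 07:30-12:30.
Viktor ∩ Ugo ∩ Kavya: 07:30-11:30.
Viktor ∩ Ugo ∩ Kavya ∩ Divya: 07:30-11:30.
Viktor ∩ Ugo ∩ Kavya ∩ Divya ∩ Noa: 07:30-11:30.
That's a single block of 240 minutes.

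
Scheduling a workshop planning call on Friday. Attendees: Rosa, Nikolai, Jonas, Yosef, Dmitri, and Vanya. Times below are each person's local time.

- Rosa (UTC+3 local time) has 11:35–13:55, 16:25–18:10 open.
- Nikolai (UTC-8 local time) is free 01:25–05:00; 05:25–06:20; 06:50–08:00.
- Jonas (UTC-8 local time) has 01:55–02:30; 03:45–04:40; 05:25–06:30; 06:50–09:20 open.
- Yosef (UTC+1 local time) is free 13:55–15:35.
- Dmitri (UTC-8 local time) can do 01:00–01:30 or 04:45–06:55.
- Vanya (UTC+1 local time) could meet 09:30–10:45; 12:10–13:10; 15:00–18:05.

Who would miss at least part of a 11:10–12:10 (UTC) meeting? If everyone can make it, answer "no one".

Rosa in UTC: 08:35-10:55, 13:25-15:10 (subtract 3h to convert from UTC+3).
Nikolai in UTC: 09:25-13:00, 13:25-14:20, 14:50-16:00 (add 8h to convert from UTC-8).
Jonas in UTC: 09:55-10:30, 11:45-12:40, 13:25-14:30, 14:50-17:20 (add 8h to convert from UTC-8).
Yosef in UTC: 12:55-14:35 (subtract 1h to convert from UTC+1).
Dmitri in UTC: 09:00-09:30, 12:45-14:55 (add 8h to convert from UTC-8).
Vanya in UTC: 08:30-09:45, 11:10-12:10, 14:00-17:05 (subtract 1h to convert from UTC+1).
Rosa: not fully free for 11:10-12:10. Nikolai: free for 11:10-12:10. Jonas: not fully free for 11:10-12:10. Yosef: not fully free for 11:10-12:10. Dmitri: not fully free for 11:10-12:10. Vanya: free for 11:10-12:10.

Dmitri, Jonas, Rosa, Yosef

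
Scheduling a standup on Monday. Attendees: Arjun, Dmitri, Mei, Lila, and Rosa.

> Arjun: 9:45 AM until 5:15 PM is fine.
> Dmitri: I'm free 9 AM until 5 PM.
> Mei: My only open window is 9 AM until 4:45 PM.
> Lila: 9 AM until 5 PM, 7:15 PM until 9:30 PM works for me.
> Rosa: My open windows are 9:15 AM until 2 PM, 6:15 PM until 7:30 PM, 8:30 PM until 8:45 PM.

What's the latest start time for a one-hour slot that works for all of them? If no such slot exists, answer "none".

Arjun ∩ Dmitri: 09:45-17:00.
Arjun ∩ Dmitri ∩ Mei: 09:45-16:45.
Arjun ∩ Dmitri ∩ Mei ∩ Lila: 09:45-16:45.
Arjun ∩ Dmitri ∩ Mei ∩ Lila ∩ Rosa: 09:45-14:00.
The last common window of at least 60 minutes is 09:45-14:00; a 60-minute meeting can start as late as 13:00 and still end by 14:00.

13:00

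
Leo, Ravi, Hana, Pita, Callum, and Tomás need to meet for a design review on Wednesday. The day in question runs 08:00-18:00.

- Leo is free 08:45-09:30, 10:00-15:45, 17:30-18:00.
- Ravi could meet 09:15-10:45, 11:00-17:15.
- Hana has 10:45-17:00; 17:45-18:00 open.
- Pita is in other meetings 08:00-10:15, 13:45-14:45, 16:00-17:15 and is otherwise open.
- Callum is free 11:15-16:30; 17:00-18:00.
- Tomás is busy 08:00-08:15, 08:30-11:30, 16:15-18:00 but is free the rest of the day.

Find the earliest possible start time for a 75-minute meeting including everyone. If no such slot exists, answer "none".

Leo free: 08:45-09:30, 10:00-15:45, 17:30-18:00.
Ravi free: 09:15-10:45, 11:00-17:15.
Hana free: 10:45-17:00, 17:45-18:00.
Pita free: 10:15-13:45, 14:45-16:00, 17:15-18:00 (invert busy blocks within the working day).
Callum free: 11:15-16:30, 17:00-18:00.
Tomás free: 08:15-08:30, 11:30-16:15 (invert busy blocks within the working day).
Leo ∩ Ravi: 09:15-09:30, 10:00-10:45, 11:00-15:45.
Leo ∩ Ravi ∩ Hana: 11:00-15:45.
Leo ∩ Ravi ∩ Hana ∩ Pita: 11:00-13:45, 14:45-15:45.
Leo ∩ Ravi ∩ Hana ∩ Pita ∩ Callum: 11:15-13:45, 14:45-15:45.
Leo ∩ Ravi ∩ Hana ∩ Pita ∩ Callum ∩ Tomás: 11:30-13:45, 14:45-15:45.
The first common window of at least 75 minutes is 11:30-13:45, so the earliest start is 11:30.

11:30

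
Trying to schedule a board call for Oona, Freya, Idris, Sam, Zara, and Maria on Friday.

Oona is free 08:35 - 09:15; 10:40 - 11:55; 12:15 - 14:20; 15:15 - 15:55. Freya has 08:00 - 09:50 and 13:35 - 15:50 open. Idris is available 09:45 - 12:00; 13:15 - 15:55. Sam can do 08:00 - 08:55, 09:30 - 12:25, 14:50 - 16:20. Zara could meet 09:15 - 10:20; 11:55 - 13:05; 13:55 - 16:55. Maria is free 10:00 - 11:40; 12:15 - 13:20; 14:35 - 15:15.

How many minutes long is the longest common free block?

Oona ∩ Freya: 08:35-09:15, 13:35-14:20, 15:15-15:50.
Oona ∩ Freya ∩ Idris: 13:35-14:20, 15:15-15:50.
Oona ∩ Freya ∩ Idris ∩ Sam: 15:15-15:50.
Oona ∩ Freya ∩ Idris ∩ Sam ∩ Zara: 15:15-15:50.
Oona ∩ Freya ∩ Idris ∩ Sam ∩ Zara ∩ Maria: ∅.
There is no time when everyone is free.
No common window exists, so the longest block is 0 minutes.

0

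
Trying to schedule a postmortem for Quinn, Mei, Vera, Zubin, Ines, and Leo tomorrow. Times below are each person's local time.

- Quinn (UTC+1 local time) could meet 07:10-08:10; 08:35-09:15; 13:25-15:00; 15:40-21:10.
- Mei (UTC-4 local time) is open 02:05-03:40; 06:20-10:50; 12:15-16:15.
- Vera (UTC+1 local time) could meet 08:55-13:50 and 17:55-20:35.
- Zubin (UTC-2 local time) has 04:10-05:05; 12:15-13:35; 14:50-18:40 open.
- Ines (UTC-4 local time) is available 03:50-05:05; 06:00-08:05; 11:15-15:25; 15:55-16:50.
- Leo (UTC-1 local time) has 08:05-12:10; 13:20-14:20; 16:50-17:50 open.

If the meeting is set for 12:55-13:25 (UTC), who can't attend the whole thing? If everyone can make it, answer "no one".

Quinn in UTC: 06:10-07:10, 07:35-08:15, 12:25-14:00, 14:40-20:10 (subtract 1h to convert from UTC+1).
Mei in UTC: 06:05-07:40, 10:20-14:50, 16:15-20:15 (add 4h to convert from UTC-4).
Vera in UTC: 07:55-12:50, 16:55-19:35 (subtract 1h to convert from UTC+1).
Zubin in UTC: 06:10-07:05, 14:15-15:35, 16:50-20:40 (add 2h to convert from UTC-2).
Ines in UTC: 07:50-09:05, 10:00-12:05, 15:15-19:25, 19:55-20:50 (add 4h to convert from UTC-4).
Leo in UTC: 09:05-13:10, 14:20-15:20, 17:50-18:50 (add 1h to convert from UTC-1).
Quinn: free for 12:55-13:25. Mei: free for 12:55-13:25. Vera: not fully free for 12:55-13:25. Zubin: not fully free for 12:55-13:25. Ines: not fully free for 12:55-13:25. Leo: not fully free for 12:55-13:25.

Ines, Leo, Vera, Zubin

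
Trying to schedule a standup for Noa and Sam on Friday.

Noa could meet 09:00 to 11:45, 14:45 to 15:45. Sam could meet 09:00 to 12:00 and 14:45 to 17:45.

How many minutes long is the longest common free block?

165

Noa ∩ Sam: 09:00-11:45, 14:45-15:45.
The longest is 09:00-11:45 at 165 minutes.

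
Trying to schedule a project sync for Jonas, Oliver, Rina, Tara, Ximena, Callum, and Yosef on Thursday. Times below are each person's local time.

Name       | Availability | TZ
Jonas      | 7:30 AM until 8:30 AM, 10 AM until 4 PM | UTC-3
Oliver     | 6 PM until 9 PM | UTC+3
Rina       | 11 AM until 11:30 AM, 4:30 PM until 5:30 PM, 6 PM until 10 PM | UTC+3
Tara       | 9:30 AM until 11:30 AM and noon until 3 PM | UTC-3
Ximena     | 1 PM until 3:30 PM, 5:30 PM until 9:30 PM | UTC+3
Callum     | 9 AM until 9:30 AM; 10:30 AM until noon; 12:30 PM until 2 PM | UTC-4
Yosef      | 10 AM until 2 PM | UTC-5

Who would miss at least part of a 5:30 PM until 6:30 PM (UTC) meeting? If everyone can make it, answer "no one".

Jonas in UTC: 10:30-11:30, 13:00-19:00 (add 3h to convert from UTC-3).
Oliver in UTC: 15:00-18:00 (subtract 3h to convert from UTC+3).
Rina in UTC: 08:00-08:30, 13:30-14:30, 15:00-19:00 (subtract 3h to convert from UTC+3).
Tara in UTC: 12:30-14:30, 15:00-18:00 (add 3h to convert from UTC-3).
Ximena in UTC: 10:00-12:30, 14:30-18:30 (subtract 3h to convert from UTC+3).
Callum in UTC: 13:00-13:30, 14:30-16:00, 16:30-18:00 (add 4h to convert from UTC-4).
Yosef in UTC: 15:00-19:00 (add 5h to convert from UTC-5).
Jonas: free for 17:30-18:30. Oliver: not fully free for 17:30-18:30. Rina: free for 17:30-18:30. Tara: not fully free for 17:30-18:30. Ximena: free for 17:30-18:30. Callum: not fully free for 17:30-18:30. Yosef: free for 17:30-18:30.

Callum, Oliver, Tara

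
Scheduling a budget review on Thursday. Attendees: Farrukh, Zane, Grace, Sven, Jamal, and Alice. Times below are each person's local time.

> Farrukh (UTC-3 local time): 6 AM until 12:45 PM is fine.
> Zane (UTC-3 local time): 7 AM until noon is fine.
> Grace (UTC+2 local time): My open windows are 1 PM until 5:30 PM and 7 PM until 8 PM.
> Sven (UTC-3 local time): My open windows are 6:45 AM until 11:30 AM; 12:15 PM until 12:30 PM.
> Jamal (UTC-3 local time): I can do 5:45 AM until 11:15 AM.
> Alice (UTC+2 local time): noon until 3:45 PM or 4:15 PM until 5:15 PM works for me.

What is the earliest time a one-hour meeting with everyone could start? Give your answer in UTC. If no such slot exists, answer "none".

11:00

Farrukh in UTC: 09:00-15:45 (add 3h to convert from UTC-3).
Zane in UTC: 10:00-15:00 (add 3h to convert from UTC-3).
Grace in UTC: 11:00-15:30, 17:00-18:00 (subtract 2h to convert from UTC+2).
Sven in UTC: 09:45-14:30, 15:15-15:30 (add 3h to convert from UTC-3).
Jamal in UTC: 08:45-14:15 (add 3h to convert from UTC-3).
Alice in UTC: 10:00-13:45, 14:15-15:15 (subtract 2h to convert from UTC+2).
Farrukh ∩ Zane: 10:00-15:00.
Farrukh ∩ Zane ∩ Grace: 11:00-15:00.
Farrukh ∩ Zane ∩ Grace ∩ Sven: 11:00-14:30.
Farrukh ∩ Zane ∩ Grace ∩ Sven ∩ Jamal: 11:00-14:15.
Farrukh ∩ Zane ∩ Grace ∩ Sven ∩ Jamal ∩ Alice: 11:00-13:45.
Those are the intersection windows.
The first common window of at least 60 minutes is 11:00-13:45, so the earliest start is 11:00.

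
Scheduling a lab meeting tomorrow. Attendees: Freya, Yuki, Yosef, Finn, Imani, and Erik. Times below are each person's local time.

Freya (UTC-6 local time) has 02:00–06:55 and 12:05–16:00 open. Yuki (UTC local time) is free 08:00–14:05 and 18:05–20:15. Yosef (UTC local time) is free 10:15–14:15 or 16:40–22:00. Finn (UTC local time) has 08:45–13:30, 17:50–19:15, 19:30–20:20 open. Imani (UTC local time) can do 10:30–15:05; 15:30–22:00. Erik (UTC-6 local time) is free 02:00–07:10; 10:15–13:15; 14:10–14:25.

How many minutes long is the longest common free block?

145

Freya in UTC: 08:00-12:55, 18:05-22:00 (add 6h to convert from UTC-6).
Yuki in UTC: 08:00-14:05, 18:05-20:15.
Yosef in UTC: 10:15-14:15, 16:40-22:00.
Finn in UTC: 08:45-13:30, 17:50-19:15, 19:30-20:20.
Imani in UTC: 10:30-15:05, 15:30-22:00.
Erik in UTC: 08:00-13:10, 16:15-19:15, 20:10-20:25 (add 6h to convert from UTC-6).
Freya ∩ Yuki: 08:00-12:55, 18:05-20:15.
Freya ∩ Yuki ∩ Yosef: 10:15-12:55, 18:05-20:15.
Freya ∩ Yuki ∩ Yosef ∩ Finn: 10:15-12:55, 18:05-19:15, 19:30-20:15.
Freya ∩ Yuki ∩ Yosef ∩ Finn ∩ Imani: 10:30-12:55, 18:05-19:15, 19:30-20:15.
Freya ∩ Yuki ∩ Yosef ∩ Finn ∩ Imani ∩ Erik: 10:30-12:55, 18:05-19:15, 20:10-20:15.
The longest is 10:30-12:55 at 145 minutes.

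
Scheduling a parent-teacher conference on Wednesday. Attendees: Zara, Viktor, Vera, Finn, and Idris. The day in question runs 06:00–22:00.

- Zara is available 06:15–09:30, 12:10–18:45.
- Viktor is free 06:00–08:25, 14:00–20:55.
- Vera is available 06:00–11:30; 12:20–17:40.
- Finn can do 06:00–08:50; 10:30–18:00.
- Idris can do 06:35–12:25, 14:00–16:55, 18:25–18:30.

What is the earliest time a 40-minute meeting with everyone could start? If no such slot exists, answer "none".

Zara ∩ Viktor: 06:15-08:25, 14:00-18:45.
Zara ∩ Viktor ∩ Vera: 06:15-08:25, 14:00-17:40.
Zara ∩ Viktor ∩ Vera ∩ Finn: 06:15-08:25, 14:00-17:40.
Zara ∩ Viktor ∩ Vera ∩ Finn ∩ Idris: 06:35-08:25, 14:00-16:55.
So the common availability across everyone is 06:35-08:25, 14:00-16:55.
The first common window of at least 40 minutes is 06:35-08:25, so the earliest start is 06:35.

06:35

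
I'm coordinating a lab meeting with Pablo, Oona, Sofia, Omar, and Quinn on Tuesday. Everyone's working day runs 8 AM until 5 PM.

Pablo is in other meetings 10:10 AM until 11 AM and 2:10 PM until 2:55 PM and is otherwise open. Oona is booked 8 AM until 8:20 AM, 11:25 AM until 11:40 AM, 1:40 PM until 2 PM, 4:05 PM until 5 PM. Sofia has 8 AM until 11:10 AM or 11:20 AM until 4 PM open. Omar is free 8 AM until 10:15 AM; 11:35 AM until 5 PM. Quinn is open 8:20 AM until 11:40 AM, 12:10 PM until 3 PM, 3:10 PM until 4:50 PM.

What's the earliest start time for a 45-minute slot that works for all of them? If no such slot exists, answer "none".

Pablo free: 08:00-10:10, 11:00-14:10, 14:55-17:00 (invert busy blocks within the working day).
Oona free: 08:20-11:25, 11:40-13:40, 14:00-16:05 (invert busy blocks within the working day).
Sofia free: 08:00-11:10, 11:20-16:00.
Omar free: 08:00-10:15, 11:35-17:00.
Quinn free: 08:20-11:40, 12:10-15:00, 15:10-16:50.
Pablo ∩ Oona: 08:20-10:10, 11:00-11:25, 11:40-13:40, 14:00-14:10, 14:55-16:05.
Pablo ∩ Oona ∩ Sofia: 08:20-10:10, 11:00-11:10, 11:20-11:25, 11:40-13:40, 14:00-14:10, 14:55-16:00.
Pablo ∩ Oona ∩ Sofia ∩ Omar: 08:20-10:10, 11:40-13:40, 14:00-14:10, 14:55-16:00.
Pablo ∩ Oona ∩ Sofia ∩ Omar ∩ Quinn: 08:20-10:10, 12:10-13:40, 14:00-14:10, 14:55-15:00, 15:10-16:00.
The first common window of at least 45 minutes is 08:20-10:10, so the earliest start is 08:20.

08:20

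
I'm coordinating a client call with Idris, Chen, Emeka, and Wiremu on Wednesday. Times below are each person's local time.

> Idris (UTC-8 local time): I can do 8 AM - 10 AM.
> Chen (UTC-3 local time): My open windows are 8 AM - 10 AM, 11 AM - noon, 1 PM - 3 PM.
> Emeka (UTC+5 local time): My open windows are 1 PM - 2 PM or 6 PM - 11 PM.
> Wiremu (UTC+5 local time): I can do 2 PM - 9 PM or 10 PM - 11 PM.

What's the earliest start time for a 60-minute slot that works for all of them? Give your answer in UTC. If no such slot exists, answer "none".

Idris in UTC: 16:00-18:00 (add 8h to convert from UTC-8).
Chen in UTC: 11:00-13:00, 14:00-15:00, 16:00-18:00 (add 3h to convert from UTC-3).
Emeka in UTC: 08:00-09:00, 13:00-18:00 (subtract 5h to convert from UTC+5).
Wiremu in UTC: 09:00-16:00, 17:00-18:00 (subtract 5h to convert from UTC+5).
Idris ∩ Chen: 16:00-18:00.
Idris ∩ Chen ∩ Emeka: 16:00-18:00.
Idris ∩ Chen ∩ Emeka ∩ Wiremu: 17:00-18:00.
The first common window of at least 60 minutes is 17:00-18:00, so the earliest start is 17:00.

17:00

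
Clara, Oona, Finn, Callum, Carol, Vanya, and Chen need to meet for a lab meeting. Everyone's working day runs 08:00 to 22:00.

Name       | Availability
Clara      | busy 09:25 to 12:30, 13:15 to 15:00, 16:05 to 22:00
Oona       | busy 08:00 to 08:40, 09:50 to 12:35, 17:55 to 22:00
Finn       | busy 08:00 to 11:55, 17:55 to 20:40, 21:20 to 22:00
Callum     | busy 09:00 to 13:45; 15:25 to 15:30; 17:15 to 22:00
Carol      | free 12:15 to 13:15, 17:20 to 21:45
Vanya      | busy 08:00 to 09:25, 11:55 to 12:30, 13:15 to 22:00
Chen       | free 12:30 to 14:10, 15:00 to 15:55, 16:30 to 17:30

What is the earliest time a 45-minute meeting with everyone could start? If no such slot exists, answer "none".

none

Clara free: 08:00-09:25, 12:30-13:15, 15:00-16:05 (invert busy blocks within the working day).
Oona free: 08:40-09:50, 12:35-17:55 (invert busy blocks within the working day).
Finn free: 11:55-17:55, 20:40-21:20 (invert busy blocks within the working day).
Callum free: 08:00-09:00, 13:45-15:25, 15:30-17:15 (invert busy blocks within the working day).
Carol free: 12:15-13:15, 17:20-21:45.
Vanya free: 09:25-11:55, 12:30-13:15 (invert busy blocks within the working day).
Chen free: 12:30-14:10, 15:00-15:55, 16:30-17:30.
Clara ∩ Oona: 08:40-09:25, 12:35-13:15, 15:00-16:05.
Clara ∩ Oona ∩ Finn: 12:35-13:15, 15:00-16:05.
Clara ∩ Oona ∩ Finn ∩ Callum: 15:00-15:25, 15:30-16:05.
Clara ∩ Oona ∩ Finn ∩ Callum ∩ Carol: ∅.
Clara ∩ Oona ∩ Finn ∩ Callum ∩ Carol ∩ Vanya: ∅.
Clara ∩ Oona ∩ Finn ∩ Callum ∩ Carol ∩ Vanya ∩ Chen: ∅.
There is no time when everyone is free.
No common window is at least 45 minutes long.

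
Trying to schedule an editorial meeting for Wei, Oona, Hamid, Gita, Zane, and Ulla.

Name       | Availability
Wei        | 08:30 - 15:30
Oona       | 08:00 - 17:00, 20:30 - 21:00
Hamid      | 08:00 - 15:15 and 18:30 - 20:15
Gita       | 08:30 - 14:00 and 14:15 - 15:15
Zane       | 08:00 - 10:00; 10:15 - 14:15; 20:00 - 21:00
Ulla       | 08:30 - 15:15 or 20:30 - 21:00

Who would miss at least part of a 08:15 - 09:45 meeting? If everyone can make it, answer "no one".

Wei: not fully free for 08:15-09:45. Oona: free for 08:15-09:45. Hamid: free for 08:15-09:45. Gita: not fully free for 08:15-09:45. Zane: free for 08:15-09:45. Ulla: not fully free for 08:15-09:45.

Gita, Ulla, Wei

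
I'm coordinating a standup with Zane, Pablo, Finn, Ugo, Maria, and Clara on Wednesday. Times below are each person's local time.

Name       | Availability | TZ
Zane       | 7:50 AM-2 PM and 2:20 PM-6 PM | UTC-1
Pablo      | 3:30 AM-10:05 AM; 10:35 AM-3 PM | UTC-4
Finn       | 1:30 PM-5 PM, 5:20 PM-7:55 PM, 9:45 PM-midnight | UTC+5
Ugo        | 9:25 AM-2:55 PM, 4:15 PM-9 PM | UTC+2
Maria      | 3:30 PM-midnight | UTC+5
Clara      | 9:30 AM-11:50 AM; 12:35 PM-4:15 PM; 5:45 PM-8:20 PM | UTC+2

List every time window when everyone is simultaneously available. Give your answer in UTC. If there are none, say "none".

Zane in UTC: 08:50-15:00, 15:20-19:00 (add 1h to convert from UTC-1).
Pablo in UTC: 07:30-14:05, 14:35-19:00 (add 4h to convert from UTC-4).
Finn in UTC: 08:30-12:00, 12:20-14:55, 16:45-19:00 (subtract 5h to convert from UTC+5).
Ugo in UTC: 07:25-12:55, 14:15-19:00 (subtract 2h to convert from UTC+2).
Maria in UTC: 10:30-19:00 (subtract 5h to convert from UTC+5).
Clara in UTC: 07:30-09:50, 10:35-14:15, 15:45-18:20 (subtract 2h to convert from UTC+2).
Zane ∩ Pablo: 08:50-14:05, 14:35-15:00, 15:20-19:00.
Zane ∩ Pablo ∩ Finn: 08:50-12:00, 12:20-14:05, 14:35-14:55, 16:45-19:00.
Zane ∩ Pablo ∩ Finn ∩ Ugo: 08:50-12:00, 12:20-12:55, 14:35-14:55, 16:45-19:00.
Zane ∩ Pablo ∩ Finn ∩ Ugo ∩ Maria: 10:30-12:00, 12:20-12:55, 14:35-14:55, 16:45-19:00.
Zane ∩ Pablo ∩ Finn ∩ Ugo ∩ Maria ∩ Clara: 10:35-12:00, 12:20-12:55, 16:45-18:20.

10:35-12:00, 12:20-12:55, 16:45-18:20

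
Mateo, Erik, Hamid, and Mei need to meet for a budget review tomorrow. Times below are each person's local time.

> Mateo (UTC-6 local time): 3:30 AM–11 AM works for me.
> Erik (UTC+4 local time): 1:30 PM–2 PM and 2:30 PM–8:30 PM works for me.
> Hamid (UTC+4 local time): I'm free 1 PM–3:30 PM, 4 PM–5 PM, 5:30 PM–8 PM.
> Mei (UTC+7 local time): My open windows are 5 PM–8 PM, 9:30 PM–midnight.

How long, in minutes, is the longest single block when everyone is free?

90

Mateo in UTC: 09:30-17:00 (add 6h to convert from UTC-6).
Erik in UTC: 09:30-10:00, 10:30-16:30 (subtract 4h to convert from UTC+4).
Hamid in UTC: 09:00-11:30, 12:00-13:00, 13:30-16:00 (subtract 4h to convert from UTC+4).
Mei in UTC: 10:00-13:00, 14:30-17:00 (subtract 7h to convert from UTC+7).
Mateo ∩ Erik: 09:30-10:00, 10:30-16:30.
Mateo ∩ Erik ∩ Hamid: 09:30-10:00, 10:30-11:30, 12:00-13:00, 13:30-16:00.
Mateo ∩ Erik ∩ Hamid ∩ Mei: 10:30-11:30, 12:00-13:00, 14:30-16:00.
The longest is 14:30-16:00 at 90 minutes.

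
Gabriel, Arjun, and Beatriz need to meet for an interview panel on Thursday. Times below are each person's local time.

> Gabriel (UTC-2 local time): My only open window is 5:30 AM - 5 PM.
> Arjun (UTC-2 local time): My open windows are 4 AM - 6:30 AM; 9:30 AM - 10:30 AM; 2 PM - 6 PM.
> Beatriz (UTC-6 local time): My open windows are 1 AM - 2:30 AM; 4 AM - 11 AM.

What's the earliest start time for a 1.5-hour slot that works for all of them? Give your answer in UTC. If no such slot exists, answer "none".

none

Gabriel in UTC: 07:30-19:00 (add 2h to convert from UTC-2).
Arjun in UTC: 06:00-08:30, 11:30-12:30, 16:00-20:00 (add 2h to convert from UTC-2).
Beatriz in UTC: 07:00-08:30, 10:00-17:00 (add 6h to convert from UTC-6).
Gabriel ∩ Arjun: 07:30-08:30, 11:30-12:30, 16:00-19:00.
Gabriel ∩ Arjun ∩ Beatriz: 07:30-08:30, 11:30-12:30, 16:00-17:00.
So the common availability across everyone is 07:30-08:30, 11:30-12:30, 16:00-17:00.
No common window is at least 90 minutes long.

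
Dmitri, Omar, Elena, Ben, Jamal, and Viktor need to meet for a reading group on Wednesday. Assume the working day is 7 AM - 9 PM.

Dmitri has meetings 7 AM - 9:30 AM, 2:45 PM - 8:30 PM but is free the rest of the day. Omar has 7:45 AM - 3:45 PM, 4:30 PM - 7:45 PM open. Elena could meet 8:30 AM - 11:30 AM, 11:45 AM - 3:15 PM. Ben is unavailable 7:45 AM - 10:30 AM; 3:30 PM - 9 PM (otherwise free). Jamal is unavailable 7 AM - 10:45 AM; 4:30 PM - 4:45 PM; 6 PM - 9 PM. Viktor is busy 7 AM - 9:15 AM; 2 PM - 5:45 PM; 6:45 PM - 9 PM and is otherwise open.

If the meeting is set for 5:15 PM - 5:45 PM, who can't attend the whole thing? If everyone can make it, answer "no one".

Dmitri free: 09:30-14:45, 20:30-21:00 (invert busy blocks within the working day).
Omar free: 07:45-15:45, 16:30-19:45.
Elena free: 08:30-11:30, 11:45-15:15.
Ben free: 07:00-07:45, 10:30-15:30 (invert busy blocks within the working day).
Jamal free: 10:45-16:30, 16:45-18:00 (invert busy blocks within the working day).
Viktor free: 09:15-14:00, 17:45-18:45 (invert busy blocks within the working day).
Dmitri: not fully free for 17:15-17:45. Omar: free for 17:15-17:45. Elena: not fully free for 17:15-17:45. Ben: not fully free for 17:15-17:45. Jamal: free for 17:15-17:45. Viktor: not fully free for 17:15-17:45.

Ben, Dmitri, Elena, Viktor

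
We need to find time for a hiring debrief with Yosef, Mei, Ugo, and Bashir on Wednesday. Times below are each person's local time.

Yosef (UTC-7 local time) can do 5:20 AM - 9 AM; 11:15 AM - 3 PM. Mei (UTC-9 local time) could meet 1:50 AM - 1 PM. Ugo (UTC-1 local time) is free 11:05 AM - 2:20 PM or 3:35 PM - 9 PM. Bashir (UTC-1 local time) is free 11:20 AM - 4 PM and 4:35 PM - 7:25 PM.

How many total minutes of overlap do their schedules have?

310

Yosef in UTC: 12:20-16:00, 18:15-22:00 (add 7h to convert from UTC-7).
Mei in UTC: 10:50-22:00 (add 9h to convert from UTC-9).
Ugo in UTC: 12:05-15:20, 16:35-22:00 (add 1h to convert from UTC-1).
Bashir in UTC: 12:20-17:00, 17:35-20:25 (add 1h to convert from UTC-1).
Yosef ∩ Mei: 12:20-16:00, 18:15-22:00.
Yosef ∩ Mei ∩ Ugo: 12:20-15:20, 18:15-22:00.
Yosef ∩ Mei ∩ Ugo ∩ Bashir: 12:20-15:20, 18:15-20:25.
Summing the common windows: 180 + 130 = 310 minutes.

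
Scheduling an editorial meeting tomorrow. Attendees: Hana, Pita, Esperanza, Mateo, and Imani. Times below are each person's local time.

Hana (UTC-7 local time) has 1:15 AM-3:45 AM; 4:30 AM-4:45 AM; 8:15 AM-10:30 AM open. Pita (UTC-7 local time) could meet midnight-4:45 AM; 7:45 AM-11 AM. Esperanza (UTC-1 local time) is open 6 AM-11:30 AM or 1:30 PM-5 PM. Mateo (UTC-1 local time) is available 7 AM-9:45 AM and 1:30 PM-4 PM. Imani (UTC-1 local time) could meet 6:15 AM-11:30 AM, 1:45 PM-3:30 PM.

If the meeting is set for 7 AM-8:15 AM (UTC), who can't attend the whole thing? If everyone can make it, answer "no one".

Hana in UTC: 08:15-10:45, 11:30-11:45, 15:15-17:30 (add 7h to convert from UTC-7).
Pita in UTC: 07:00-11:45, 14:45-18:00 (add 7h to convert from UTC-7).
Esperanza in UTC: 07:00-12:30, 14:30-18:00 (add 1h to convert from UTC-1).
Mateo in UTC: 08:00-10:45, 14:30-17:00 (add 1h to convert from UTC-1).
Imani in UTC: 07:15-12:30, 14:45-16:30 (add 1h to convert from UTC-1).
Hana: not fully free for 07:00-08:15. Pita: free for 07:00-08:15. Esperanza: free for 07:00-08:15. Mateo: not fully free for 07:00-08:15. Imani: not fully free for 07:00-08:15.

Hana, Imani, Mateo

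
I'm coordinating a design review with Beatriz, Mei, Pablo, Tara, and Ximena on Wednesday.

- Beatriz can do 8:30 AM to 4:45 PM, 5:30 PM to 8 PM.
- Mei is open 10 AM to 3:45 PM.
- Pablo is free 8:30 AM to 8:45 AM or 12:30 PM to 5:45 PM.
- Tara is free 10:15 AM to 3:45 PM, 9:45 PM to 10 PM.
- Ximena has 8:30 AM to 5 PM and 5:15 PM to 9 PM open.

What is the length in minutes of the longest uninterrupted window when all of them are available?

195

Beatriz ∩ Mei: 10:00-15:45.
Beatriz ∩ Mei ∩ Pablo: 12:30-15:45.
Beatriz ∩ Mei ∩ Pablo ∩ Tara: 12:30-15:45.
Beatriz ∩ Mei ∩ Pablo ∩ Tara ∩ Ximena: 12:30-15:45.
The longest is 12:30-15:45 at 195 minutes.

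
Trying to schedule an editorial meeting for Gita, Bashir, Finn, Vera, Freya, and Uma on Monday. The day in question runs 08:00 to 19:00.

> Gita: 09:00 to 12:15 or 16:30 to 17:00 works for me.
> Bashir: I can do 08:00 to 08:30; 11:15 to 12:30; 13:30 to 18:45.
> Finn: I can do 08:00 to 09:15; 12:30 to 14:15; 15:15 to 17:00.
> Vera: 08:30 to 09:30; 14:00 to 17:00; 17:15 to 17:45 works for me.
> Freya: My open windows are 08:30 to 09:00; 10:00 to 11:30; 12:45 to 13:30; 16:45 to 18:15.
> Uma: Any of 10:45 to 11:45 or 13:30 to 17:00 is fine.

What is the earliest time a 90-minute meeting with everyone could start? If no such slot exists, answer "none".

Gita ∩ Bashir: 11:15-12:15, 16:30-17:00.
Gita ∩ Bashir ∩ Finn: 16:30-17:00.
Gita ∩ Bashir ∩ Finn ∩ Vera: 16:30-17:00.
Gita ∩ Bashir ∩ Finn ∩ Vera ∩ Freya: 16:45-17:00.
Gita ∩ Bashir ∩ Finn ∩ Vera ∩ Freya ∩ Uma: 16:45-17:00.
No common window is at least 90 minutes long.

none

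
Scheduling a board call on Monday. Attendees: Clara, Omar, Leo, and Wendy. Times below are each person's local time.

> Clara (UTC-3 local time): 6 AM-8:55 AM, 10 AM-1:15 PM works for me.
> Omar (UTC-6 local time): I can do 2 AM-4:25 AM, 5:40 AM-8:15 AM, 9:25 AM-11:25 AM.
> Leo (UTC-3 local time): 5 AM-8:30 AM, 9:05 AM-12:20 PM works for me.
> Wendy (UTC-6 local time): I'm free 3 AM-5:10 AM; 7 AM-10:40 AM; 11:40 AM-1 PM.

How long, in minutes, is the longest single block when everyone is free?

Clara in UTC: 09:00-11:55, 13:00-16:15 (add 3h to convert from UTC-3).
Omar in UTC: 08:00-10:25, 11:40-14:15, 15:25-17:25 (add 6h to convert from UTC-6).
Leo in UTC: 08:00-11:30, 12:05-15:20 (add 3h to convert from UTC-3).
Wendy in UTC: 09:00-11:10, 13:00-16:40, 17:40-19:00 (add 6h to convert from UTC-6).
Clara ∩ Omar: 09:00-10:25, 11:40-11:55, 13:00-14:15, 15:25-16:15.
Clara ∩ Omar ∩ Leo: 09:00-10:25, 13:00-14:15.
Clara ∩ Omar ∩ Leo ∩ Wendy: 09:00-10:25, 13:00-14:15.
Those are the intersection windows.
The longest is 09:00-10:25 at 85 minutes.

85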